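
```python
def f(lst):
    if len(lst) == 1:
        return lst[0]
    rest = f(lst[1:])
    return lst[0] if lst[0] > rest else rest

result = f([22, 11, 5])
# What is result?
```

Recursive max over [22, 11, 5] = 22

Answer: 22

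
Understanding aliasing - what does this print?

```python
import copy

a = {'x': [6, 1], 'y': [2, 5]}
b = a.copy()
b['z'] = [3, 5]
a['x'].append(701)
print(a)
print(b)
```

Key concept: shallow copy of dict with mutable values.
Step by step:
`a = {'x': [6, 1], 'y': [2, 5]}` → a = {'x': [6, 1], 'y': [2, 5]}
`b = a.copy()` → b = {'x': [6, 1], 'y': [2, 5]}
`b['z'] = [3, 5]` → b = {'x': [6, 1], 'y': [2, 5], 'z': [3, 5]}
`a['x'].append(701)` → a = {'x': [6, 1, 701], 'y': [2, 5]}; b = {'x': [6, 1, 701], 'y': [2, 5], 'z': [3, 5]}
`print(a)` → prints {'x': [6, 1, 701], 'y': [2, 5]}
`print(b)` → prints {'x': [6, 1, 701], 'y': [2, 5], 'z': [3, 5]}

Answer:
{'x': [6, 1, 701], 'y': [2, 5]}
{'x': [6, 1, 701], 'y': [2, 5], 'z': [3, 5]}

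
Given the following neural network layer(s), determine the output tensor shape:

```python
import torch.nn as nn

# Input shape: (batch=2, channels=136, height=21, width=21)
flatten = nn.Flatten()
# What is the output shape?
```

Input: (2, 136, 21, 21) -> Output: (2, 59976)

Answer: (2, 59976)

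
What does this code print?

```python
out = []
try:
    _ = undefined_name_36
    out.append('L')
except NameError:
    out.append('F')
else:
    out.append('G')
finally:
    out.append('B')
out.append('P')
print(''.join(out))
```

Execution trace: 'F' (except NameError) → 'B' (finally) → 'P' (after the try/except). Output: FBP

Answer: FBP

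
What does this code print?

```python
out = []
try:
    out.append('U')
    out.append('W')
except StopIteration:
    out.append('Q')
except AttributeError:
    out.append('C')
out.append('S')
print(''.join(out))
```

Execution trace: 'U' (try body) → 'W' (try body, no exception) → 'S' (after the try/except). Output: UWS

Answer: UWS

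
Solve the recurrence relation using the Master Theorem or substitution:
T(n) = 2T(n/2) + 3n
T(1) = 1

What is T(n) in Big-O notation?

By Master Theorem: a=2, b=2, f(n)=3n. Since log_2(2) = 1 and f(n) = Θ(n^1), Case 2 applies. T(n) = O(n log n).

Answer: O(n log n)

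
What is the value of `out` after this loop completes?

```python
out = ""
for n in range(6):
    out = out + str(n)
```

Concatenate digits 0 to 5
`out` takes the values: "" → "0" → "01" → "012" → "0123" → "01234" → "012345"

Answer: "012345"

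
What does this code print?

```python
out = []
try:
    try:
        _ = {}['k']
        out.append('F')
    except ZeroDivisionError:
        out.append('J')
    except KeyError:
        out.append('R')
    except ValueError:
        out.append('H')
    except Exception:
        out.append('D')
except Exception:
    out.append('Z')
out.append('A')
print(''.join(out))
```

Execution trace: 'R' (inner except KeyError) → 'A' (after the try/except). Output: RA

Answer: RA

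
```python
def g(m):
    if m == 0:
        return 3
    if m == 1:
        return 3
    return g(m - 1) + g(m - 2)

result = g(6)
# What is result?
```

Build up from base cases: g(0)=3, g(1)=3, g(2)=6, g(3)=9, g(4)=15, g(5)=24, g(6)=39

Answer: 39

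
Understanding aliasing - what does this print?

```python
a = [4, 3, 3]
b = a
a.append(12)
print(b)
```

Key concept: basic list aliasing.
Step by step:
`a = [4, 3, 3]` → a = [4, 3, 3]
`b = a` → b = [4, 3, 3] (same object as a)
`a.append(12)` → a = [4, 3, 3, 12] (same object as b); b = [4, 3, 3, 12] (same object as a)
`print(b)` → prints [4, 3, 3, 12]

Answer: [4, 3, 3, 12]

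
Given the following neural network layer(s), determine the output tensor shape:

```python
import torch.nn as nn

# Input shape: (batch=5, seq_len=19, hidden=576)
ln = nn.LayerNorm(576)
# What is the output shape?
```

Input: (5, 19, 576) -> Output: (5, 19, 576)

Answer: (5, 19, 576)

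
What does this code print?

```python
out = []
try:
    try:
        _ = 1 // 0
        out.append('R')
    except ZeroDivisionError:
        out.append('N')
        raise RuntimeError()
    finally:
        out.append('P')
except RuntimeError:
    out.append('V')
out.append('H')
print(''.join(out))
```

Execution trace: 'N' (inner except ZeroDivisionError) → 'P' (inner finally) → 'V' (outer except RuntimeError) → 'H' (after the try/except). Output: NPVH

Answer: NPVH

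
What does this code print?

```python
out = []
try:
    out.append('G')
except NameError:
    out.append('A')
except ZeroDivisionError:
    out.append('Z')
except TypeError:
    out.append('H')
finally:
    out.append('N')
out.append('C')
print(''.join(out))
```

Execution trace: 'G' (try body, no exception) → 'N' (finally) → 'C' (after the try/except). Output: GNC

Answer: GNC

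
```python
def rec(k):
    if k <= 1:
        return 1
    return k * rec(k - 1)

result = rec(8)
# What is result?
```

rec(8) = 8 * 7 * 6 * 5 * 4 * 3 * 2 * 1 = 40320

Answer: 40320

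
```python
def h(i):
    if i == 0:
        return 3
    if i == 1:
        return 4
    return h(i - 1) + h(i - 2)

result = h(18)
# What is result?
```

Build up from base cases: h(0)=3, h(1)=4, h(2)=7, h(3)=11, h(4)=18, h(5)=29, h(6)=47, ..., h(18)=15127

Answer: 15127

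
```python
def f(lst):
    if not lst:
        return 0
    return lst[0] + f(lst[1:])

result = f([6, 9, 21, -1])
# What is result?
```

6 + 9 + 21 + (-1) + 0 = 35

Answer: 35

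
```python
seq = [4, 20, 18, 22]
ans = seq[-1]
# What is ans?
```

Trace:
`seq = [4, 20, 18, 22]` → seq = [4, 20, 18, 22]
`ans = seq[-1]` → ans = 22
So ans = 22

Answer: 22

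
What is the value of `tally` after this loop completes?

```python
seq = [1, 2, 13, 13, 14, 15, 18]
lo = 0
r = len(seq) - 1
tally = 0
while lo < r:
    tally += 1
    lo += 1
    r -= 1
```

Iterations until pointers meet (list length 7)
`tally` takes the values: 0 → 1 → 2 → 3

Answer: 3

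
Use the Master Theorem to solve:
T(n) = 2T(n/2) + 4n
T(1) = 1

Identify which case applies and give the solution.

a=2, b=2, f(n)=4n. log_2(2) = 1. Since c=1 = 1, Case 2 applies: T(n) = Θ(n^log_b(a) · log n) = O(n log n).

Answer: O(n log n) - Case 2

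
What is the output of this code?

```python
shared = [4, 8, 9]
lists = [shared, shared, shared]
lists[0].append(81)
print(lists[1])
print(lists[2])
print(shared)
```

Key concept: list of same reference.
Step by step:
`shared = [4, 8, 9]` → shared = [4, 8, 9]
`lists = [shared, shared, shared]` → lists = [[4, 8, 9], [4, 8, 9], [4, 8, 9]]
`lists[0].append(81)` → shared = [4, 8, 9, 81]; lists = [[4, 8, 9, 81], [4, 8, 9, 81], [4, 8, 9, 81]]
`print(lists[1])` → prints [4, 8, 9, 81]
`print(lists[2])` → prints [4, 8, 9, 81]
`print(shared)` → prints [4, 8, 9, 81]

Answer:
[4, 8, 9, 81]
[4, 8, 9, 81]
[4, 8, 9, 81]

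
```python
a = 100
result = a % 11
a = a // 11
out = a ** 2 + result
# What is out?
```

Trace:
`a = 100` → a = 100
`result = a % 11` → result = 1
`a = a // 11` → a = 9
`out = a ** 2 + result` → out = 82
So out = 82

Answer: 82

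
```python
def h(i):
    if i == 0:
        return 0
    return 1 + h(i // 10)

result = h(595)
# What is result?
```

Count of digits of 595: 3

Answer: 3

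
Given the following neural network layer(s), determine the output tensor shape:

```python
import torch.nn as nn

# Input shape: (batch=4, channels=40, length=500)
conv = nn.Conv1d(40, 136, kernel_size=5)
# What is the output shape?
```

Input: (4, 40, 500) -> Output: (4, 136, 496)

Answer: (4, 136, 496)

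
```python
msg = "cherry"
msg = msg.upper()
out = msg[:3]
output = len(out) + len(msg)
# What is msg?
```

Trace:
`msg = "cherry"` → msg = 'cherry'
`msg = msg.upper()` → msg = 'CHERRY'
`out = msg[:3]` → out = 'CHE'
`output = len(out) + len(msg)` → output = 9
So msg = 'CHERRY'

Answer: 'CHERRY'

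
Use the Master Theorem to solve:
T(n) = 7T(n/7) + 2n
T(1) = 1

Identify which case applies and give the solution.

a=7, b=7, f(n)=2n. log_7(7) = 1. Since c=1 = 1, Case 2 applies: T(n) = Θ(n^log_b(a) · log n) = O(n log n).

Answer: O(n log n) - Case 2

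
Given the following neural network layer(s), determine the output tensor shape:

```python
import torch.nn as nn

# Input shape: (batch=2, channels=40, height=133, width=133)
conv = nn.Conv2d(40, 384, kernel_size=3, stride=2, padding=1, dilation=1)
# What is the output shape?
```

Input: (2, 40, 133, 133) -> Output: (2, 384, 67, 67)

Answer: (2, 384, 67, 67)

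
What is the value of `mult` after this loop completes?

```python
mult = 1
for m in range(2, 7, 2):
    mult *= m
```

Product of even numbers 2 to 6
`mult` takes the values: 1 → 2 → 8 → 48

Answer: 48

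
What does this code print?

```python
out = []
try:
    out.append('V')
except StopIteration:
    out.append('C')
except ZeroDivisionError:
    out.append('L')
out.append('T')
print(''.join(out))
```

Execution trace: 'V' (try body, no exception) → 'T' (after the try/except). Output: VT

Answer: VT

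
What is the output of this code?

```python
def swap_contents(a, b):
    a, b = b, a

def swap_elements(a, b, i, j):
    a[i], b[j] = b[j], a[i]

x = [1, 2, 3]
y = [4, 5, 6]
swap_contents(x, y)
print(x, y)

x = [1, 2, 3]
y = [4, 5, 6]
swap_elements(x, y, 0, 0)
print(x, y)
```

Key concept: parameter rebinding vs mutation.
Step by step:
`x = [1, 2, 3]` → x = [1, 2, 3]
`y = [4, 5, 6]` → y = [4, 5, 6]
`swap_contents(x, y)` → no visible change to tracked variables
`print(x, y)` → prints [1, 2, 3] [4, 5, 6]
`x = [1, 2, 3]` → x = [1, 2, 3]
`y = [4, 5, 6]` → y = [4, 5, 6]
`swap_elements(x, y, 0, 0)` → x = [4, 2, 3]; y = [1, 5, 6]
`print(x, y)` → prints [4, 2, 3] [1, 5, 6]

Answer:
[1, 2, 3] [4, 5, 6]
[4, 2, 3] [1, 5, 6]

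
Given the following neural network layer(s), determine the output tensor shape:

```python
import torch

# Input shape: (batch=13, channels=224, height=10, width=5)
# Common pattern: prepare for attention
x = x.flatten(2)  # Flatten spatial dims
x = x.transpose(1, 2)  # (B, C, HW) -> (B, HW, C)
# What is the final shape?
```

Input: (13, 224, 10, 5) -> after flatten(2): (13, 224, 50) -> Output: (13, 50, 224)

Answer: (13, 50, 224)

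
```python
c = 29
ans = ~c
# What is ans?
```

Trace:
`c = 29` → c = 29
`ans = ~c` → ans = -30
So ans = -30

Answer: -30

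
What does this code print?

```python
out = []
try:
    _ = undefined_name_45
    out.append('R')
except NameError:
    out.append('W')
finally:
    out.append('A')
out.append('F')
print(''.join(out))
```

Execution trace: 'W' (except NameError) → 'A' (finally) → 'F' (after the try/except). Output: WAF

Answer: WAF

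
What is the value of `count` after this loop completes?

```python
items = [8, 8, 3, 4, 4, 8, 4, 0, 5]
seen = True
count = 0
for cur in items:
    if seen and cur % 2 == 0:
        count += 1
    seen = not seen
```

Count even values at even positions
`count` takes the values: 0 → 1 → 2 → 3

Answer: 3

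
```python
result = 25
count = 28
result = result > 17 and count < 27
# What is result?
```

Trace:
`result = 25` → result = 25
`count = 28` → count = 28
`result = result > 17 and count < 27` → result = False
So result = False

Answer: False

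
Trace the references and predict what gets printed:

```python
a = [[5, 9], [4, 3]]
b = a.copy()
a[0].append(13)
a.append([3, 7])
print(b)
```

Key concept: shallow copy with nested lists.
Step by step:
`a = [[5, 9], [4, 3]]` → a = [[5, 9], [4, 3]]
`b = a.copy()` → b = [[5, 9], [4, 3]]
`a[0].append(13)` → a = [[5, 9, 13], [4, 3]]; b = [[5, 9, 13], [4, 3]]
`a.append([3, 7])` → a = [[5, 9, 13], [4, 3], [3, 7]]
`print(b)` → prints [[5, 9, 13], [4, 3]]

Answer: [[5, 9, 13], [4, 3]]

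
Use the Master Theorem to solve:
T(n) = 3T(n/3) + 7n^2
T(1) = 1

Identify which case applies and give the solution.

a=3, b=3, f(n)=7n^2. log_3(3) = 1. Since c=2 > 1 and the regularity condition holds (3(n/3)^2 = (3/3^2)n^2 with 3/3^2 < 1), Case 3 applies: T(n) = Θ(f(n)) = O(n^2).

Answer: O(n^2) - Case 3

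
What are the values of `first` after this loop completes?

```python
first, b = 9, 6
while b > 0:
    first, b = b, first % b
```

GCD of 9 and 6
`first` takes the values: 9 → 6 → 3

Answer: 3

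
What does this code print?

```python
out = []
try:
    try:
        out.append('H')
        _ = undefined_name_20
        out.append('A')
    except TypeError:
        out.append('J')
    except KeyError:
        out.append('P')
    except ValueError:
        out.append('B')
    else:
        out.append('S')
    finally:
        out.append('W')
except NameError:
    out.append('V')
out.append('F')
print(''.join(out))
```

Execution trace: 'H' (try body) → 'W' (finally) → 'V' (outer except NameError) → 'F' (after the try/except). Output: HWVF

Answer: HWVF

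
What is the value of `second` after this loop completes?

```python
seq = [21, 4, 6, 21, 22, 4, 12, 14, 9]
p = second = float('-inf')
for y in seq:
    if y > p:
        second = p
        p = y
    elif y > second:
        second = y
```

Second largest (with repeats) in [21, 4, 6, 21, 22, 4, 12, 14, 9]
`second` takes the values: -inf → 4 → 6 → 21

Answer: 21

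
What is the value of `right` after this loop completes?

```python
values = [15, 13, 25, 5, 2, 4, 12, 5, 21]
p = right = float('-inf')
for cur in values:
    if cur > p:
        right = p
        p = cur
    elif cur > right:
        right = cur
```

Second largest (with repeats) in [15, 13, 25, 5, 2, 4, 12, 5, 21]
`right` takes the values: -inf → 13 → 15 → 21

Answer: 21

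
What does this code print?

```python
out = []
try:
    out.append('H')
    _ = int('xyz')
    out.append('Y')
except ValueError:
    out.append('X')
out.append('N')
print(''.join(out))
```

Execution trace: 'H' (try body) → 'X' (except ValueError) → 'N' (after the try/except). Output: HXN

Answer: HXN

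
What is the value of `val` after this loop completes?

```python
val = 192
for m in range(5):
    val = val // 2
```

Halve 5 times: 192 // 2^5 = 6
`val` takes the values: 192 → 96 → 48 → 24 → 12 → 6

Answer: 6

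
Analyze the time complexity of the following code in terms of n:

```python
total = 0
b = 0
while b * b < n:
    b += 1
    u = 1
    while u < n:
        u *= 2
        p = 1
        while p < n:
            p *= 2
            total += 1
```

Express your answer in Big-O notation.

Each loop level contributes: √n × log n × log n. Multiplying the contributions gives O(√n log² n).

Answer: O(√n log² n)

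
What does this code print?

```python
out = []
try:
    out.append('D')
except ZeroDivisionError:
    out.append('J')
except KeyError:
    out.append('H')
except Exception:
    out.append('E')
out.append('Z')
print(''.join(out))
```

Execution trace: 'D' (try body, no exception) → 'Z' (after the try/except). Output: DZ

Answer: DZ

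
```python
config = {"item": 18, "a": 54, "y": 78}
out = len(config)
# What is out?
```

Trace:
`config = {"item": 18, "a": 54, "y": 78}` → config = {'item': 18, 'a': 54, 'y': 78}
`out = len(config)` → out = 3
So out = 3

Answer: 3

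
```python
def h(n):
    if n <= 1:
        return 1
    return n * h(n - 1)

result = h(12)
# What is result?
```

h(12) = 12 * 11 * 10 * 9 * 8 * 7 * 6 * 5 * 4 * 3 * 2 * 1 = 479001600

Answer: 479001600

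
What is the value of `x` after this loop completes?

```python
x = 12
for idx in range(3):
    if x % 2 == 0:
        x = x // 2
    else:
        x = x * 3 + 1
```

Collatz-style transformation from 12
`x` takes the values: 12 → 6 → 3 → 10

Answer: 10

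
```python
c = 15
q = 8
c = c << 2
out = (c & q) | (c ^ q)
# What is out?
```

Trace:
`c = 15` → c = 15
`q = 8` → q = 8
`c = c << 2` → c = 60
`out = (c & q) | (c ^ q)` → out = 60
So out = 60

Answer: 60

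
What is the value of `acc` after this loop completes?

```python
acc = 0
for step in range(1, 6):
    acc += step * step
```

Sum of squares 1² to 5² = 55
`acc` takes the values: 0 → 1 → 5 → 14 → 30 → 55

Answer: 55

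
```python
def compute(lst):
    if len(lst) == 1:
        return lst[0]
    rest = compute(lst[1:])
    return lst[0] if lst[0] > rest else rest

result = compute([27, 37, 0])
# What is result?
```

Recursive max over [27, 37, 0] = 37

Answer: 37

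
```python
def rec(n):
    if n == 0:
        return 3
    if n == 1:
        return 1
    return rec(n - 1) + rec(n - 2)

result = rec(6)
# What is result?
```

Build up from base cases: rec(0)=3, rec(1)=1, rec(2)=4, rec(3)=5, rec(4)=9, rec(5)=14, rec(6)=23

Answer: 23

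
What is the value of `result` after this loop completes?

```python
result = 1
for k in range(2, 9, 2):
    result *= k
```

Product of even numbers 2 to 8
`result` takes the values: 1 → 2 → 8 → 48 → 384

Answer: 384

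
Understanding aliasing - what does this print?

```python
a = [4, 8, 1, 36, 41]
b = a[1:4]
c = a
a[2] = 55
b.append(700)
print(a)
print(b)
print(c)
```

Key concept: slice vs alias.
Step by step:
`a = [4, 8, 1, 36, 41]` → a = [4, 8, 1, 36, 41]
`b = a[1:4]` → b = [8, 1, 36]
`c = a` → c = [4, 8, 1, 36, 41] (same object as a)
`a[2] = 55` → a = [4, 8, 55, 36, 41] (same object as c); c = [4, 8, 55, 36, 41] (same object as a)
`b.append(700)` → b = [8, 1, 36, 700]
`print(a)` → prints [4, 8, 55, 36, 41]
`print(b)` → prints [8, 1, 36, 700]
`print(c)` → prints [4, 8, 55, 36, 41]

Answer:
[4, 8, 55, 36, 41]
[8, 1, 36, 700]
[4, 8, 55, 36, 41]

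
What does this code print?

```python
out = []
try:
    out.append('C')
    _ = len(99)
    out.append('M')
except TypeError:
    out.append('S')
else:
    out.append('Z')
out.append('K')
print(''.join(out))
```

Execution trace: 'C' (try body) → 'S' (except TypeError) → 'K' (after the try/except). Output: CSK

Answer: CSK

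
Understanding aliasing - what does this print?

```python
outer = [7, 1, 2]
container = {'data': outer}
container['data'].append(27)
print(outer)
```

Key concept: dict holds reference to list.
Step by step:
`outer = [7, 1, 2]` → outer = [7, 1, 2]
`container = {'data': outer}` → container = {'data': [7, 1, 2]}
`container['data'].append(27)` → outer = [7, 1, 2, 27]; container = {'data': [7, 1, 2, 27]}
`print(outer)` → prints [7, 1, 2, 27]

Answer: [7, 1, 2, 27]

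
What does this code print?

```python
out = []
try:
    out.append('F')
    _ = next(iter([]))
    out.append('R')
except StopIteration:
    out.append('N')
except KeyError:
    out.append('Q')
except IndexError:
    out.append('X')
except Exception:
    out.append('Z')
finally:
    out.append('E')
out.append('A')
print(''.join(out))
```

Execution trace: 'F' (try body) → 'N' (except StopIteration) → 'E' (finally) → 'A' (after the try/except). Output: FNEA

Answer: FNEA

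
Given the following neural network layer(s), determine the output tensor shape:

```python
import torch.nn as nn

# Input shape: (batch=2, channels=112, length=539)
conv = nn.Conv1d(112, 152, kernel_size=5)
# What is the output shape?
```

Input: (2, 112, 539) -> Output: (2, 152, 535)

Answer: (2, 152, 535)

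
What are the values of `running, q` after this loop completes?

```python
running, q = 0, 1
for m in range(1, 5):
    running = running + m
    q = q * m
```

Sum and factorial of 1 to 4
`running, q` takes the values: (0, 1) → (1, 1) → (3, 1) → (3, 2) → (6, 2) → (6, 6) → (10, 6) → (10, 24)

Answer: 10, 24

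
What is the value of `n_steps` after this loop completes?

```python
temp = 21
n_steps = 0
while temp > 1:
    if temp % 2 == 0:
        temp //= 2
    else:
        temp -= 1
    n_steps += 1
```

Steps to reduce 21 to 1
`n_steps` takes the values: 0 → 1 → 2 → 3 → 4 → 5 → 6

Answer: 6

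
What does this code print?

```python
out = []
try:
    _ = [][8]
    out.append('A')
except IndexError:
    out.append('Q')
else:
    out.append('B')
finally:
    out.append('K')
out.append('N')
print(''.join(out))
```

Execution trace: 'Q' (except IndexError) → 'K' (finally) → 'N' (after the try/except). Output: QKN

Answer: QKN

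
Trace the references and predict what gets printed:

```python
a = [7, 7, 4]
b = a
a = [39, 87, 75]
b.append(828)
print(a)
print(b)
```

Key concept: rebinding vs mutation: a is rebound to a new list, b still points at the original.
Step by step:
`a = [7, 7, 4]` → a = [7, 7, 4]
`b = a` → b = [7, 7, 4] (same object as a)
`a = [39, 87, 75]` → a = [39, 87, 75]
`b.append(828)` → b = [7, 7, 4, 828]
`print(a)` → prints [39, 87, 75]
`print(b)` → prints [7, 7, 4, 828]

Answer:
[39, 87, 75]
[7, 7, 4, 828]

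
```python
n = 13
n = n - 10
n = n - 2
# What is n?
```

Trace:
`n = 13` → n = 13
`n = n - 10` → n = 3
`n = n - 2` → n = 1
So n = 1

Answer: 1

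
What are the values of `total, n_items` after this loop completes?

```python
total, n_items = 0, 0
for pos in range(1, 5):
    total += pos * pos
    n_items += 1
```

Sum of squares and count
`total, n_items` takes the values: (0, 0) → (1, 0) → (1, 1) → (5, 1) → (5, 2) → (14, 2) → (14, 3) → (30, 3) → (30, 4)

Answer: 30, 4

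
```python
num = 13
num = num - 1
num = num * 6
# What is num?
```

Trace:
`num = 13` → num = 13
`num = num - 1` → num = 12
`num = num * 6` → num = 72
So num = 72

Answer: 72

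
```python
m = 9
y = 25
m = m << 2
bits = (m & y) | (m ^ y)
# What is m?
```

Trace:
`m = 9` → m = 9
`y = 25` → y = 25
`m = m << 2` → m = 36
`bits = (m & y) | (m ^ y)` → bits = 61
So m = 36

Answer: 36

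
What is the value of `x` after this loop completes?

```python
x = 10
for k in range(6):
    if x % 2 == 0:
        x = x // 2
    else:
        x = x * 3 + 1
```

Collatz-style transformation from 10
`x` takes the values: 10 → 5 → 16 → 8 → 4 → 2 → 1

Answer: 1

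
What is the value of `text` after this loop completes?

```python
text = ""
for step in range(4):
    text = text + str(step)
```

Concatenate digits 0 to 3
`text` takes the values: "" → "0" → "01" → "012" → "0123"

Answer: "0123"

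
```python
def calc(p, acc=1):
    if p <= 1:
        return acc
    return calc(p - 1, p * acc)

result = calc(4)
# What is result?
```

Accumulator trace (n, acc): (4, 1) -> (3, 4) -> (2, 12) -> (1, 24) -> return 24

Answer: 24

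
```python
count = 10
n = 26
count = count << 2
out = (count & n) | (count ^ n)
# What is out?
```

Trace:
`count = 10` → count = 10
`n = 26` → n = 26
`count = count << 2` → count = 40
`out = (count & n) | (count ^ n)` → out = 58
So out = 58

Answer: 58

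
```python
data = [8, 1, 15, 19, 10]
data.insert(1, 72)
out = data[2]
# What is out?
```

Trace:
`data = [8, 1, 15, 19, 10]` → data = [8, 1, 15, 19, 10]
`data.insert(1, 72)` → data = [8, 72, 1, 15, 19, 10]
`out = data[2]` → out = 1
So out = 1

Answer: 1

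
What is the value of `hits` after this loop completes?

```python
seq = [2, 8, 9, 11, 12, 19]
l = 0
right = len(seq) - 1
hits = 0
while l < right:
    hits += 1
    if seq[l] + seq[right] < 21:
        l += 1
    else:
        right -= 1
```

Steps to find pair summing to 21
`hits` takes the values: 0 → 1 → 2 → 3 → 4 → 5

Answer: 5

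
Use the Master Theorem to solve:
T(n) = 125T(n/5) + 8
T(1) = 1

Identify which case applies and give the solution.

a=125, b=5, f(n)=8. log_5(125) = 3. Since c=0 < 3, Case 1 applies: T(n) = Θ(n^log_b(a)) = O(n^3).

Answer: O(n^3) - Case 1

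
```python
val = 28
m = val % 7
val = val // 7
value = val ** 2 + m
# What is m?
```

Trace:
`val = 28` → val = 28
`m = val % 7` → m = 0
`val = val // 7` → val = 4
`value = val ** 2 + m` → value = 16
So m = 0

Answer: 0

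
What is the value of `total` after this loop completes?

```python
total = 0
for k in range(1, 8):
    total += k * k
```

Sum of squares 1² to 7² = 140
`total` takes the values: 0 → 1 → 5 → 14 → 30 → 55 → 91 → 140

Answer: 140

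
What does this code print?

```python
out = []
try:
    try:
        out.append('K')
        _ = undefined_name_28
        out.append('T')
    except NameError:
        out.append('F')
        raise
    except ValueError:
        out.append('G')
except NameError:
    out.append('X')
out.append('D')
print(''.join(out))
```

Execution trace: 'K' (inner try body) → 'F' (inner except NameError) → 'X' (outer except NameError) → 'D' (after the try/except). Output: KFXD

Answer: KFXD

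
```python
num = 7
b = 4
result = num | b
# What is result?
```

Trace:
`num = 7` → num = 7
`b = 4` → b = 4
`result = num | b` → result = 7
So result = 7

Answer: 7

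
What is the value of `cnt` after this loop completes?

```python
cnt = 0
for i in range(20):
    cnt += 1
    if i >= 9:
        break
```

Loop breaks when i reaches 9, cnt is 10
`cnt` takes the values: 0 → 1 → 2 → 3 → 4 → 5 → 6 → 7 → 8 → 9 → 10

Answer: 10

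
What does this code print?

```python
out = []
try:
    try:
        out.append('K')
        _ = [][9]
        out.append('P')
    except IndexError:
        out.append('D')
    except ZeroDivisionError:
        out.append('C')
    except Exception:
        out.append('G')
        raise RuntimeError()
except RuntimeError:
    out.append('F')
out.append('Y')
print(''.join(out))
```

Execution trace: 'K' (inner try body) → 'D' (inner except IndexError) → 'Y' (after the try/except). Output: KDY

Answer: KDY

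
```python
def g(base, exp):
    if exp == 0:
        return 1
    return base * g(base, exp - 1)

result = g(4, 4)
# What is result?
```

g(4, 4) = 4 * 4 * 4 * 4 = 256

Answer: 256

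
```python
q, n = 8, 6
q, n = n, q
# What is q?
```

Trace:
`q, n = 8, 6` → q = 8; n = 6
`q, n = n, q` → q = 6; n = 8
So q = 6

Answer: 6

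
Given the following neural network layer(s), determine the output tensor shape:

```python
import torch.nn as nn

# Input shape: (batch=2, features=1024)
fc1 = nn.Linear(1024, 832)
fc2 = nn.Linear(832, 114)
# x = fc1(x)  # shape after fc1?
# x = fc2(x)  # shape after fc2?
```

Input: (2, 1024) -> after fc1: (2, 832) -> Output: (2, 114)

Answer: (2, 114)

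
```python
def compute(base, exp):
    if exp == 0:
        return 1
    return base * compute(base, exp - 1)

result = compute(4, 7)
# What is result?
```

compute(4, 7) = 4 * 4 * 4 * 4 * 4 * 4 * 4 = 16384

Answer: 16384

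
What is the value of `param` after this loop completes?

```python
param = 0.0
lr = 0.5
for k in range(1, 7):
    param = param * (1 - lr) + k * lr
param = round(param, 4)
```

Moving average with lr=0.5
`param` takes the values: 0.0 → 0.5 → 1.25 → 2.125 → 3.0625 → 4.03125 → 5.015625 → 5.0156

Answer: 5.0156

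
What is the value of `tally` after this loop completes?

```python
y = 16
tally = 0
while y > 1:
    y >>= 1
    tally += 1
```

Count right shifts until 1
`tally` takes the values: 0 → 1 → 2 → 3 → 4

Answer: 4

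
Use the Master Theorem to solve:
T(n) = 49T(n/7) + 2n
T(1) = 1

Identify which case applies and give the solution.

a=49, b=7, f(n)=2n. log_7(49) = 2. Since c=1 < 2, Case 1 applies: T(n) = Θ(n^log_b(a)) = O(n^2).

Answer: O(n^2) - Case 1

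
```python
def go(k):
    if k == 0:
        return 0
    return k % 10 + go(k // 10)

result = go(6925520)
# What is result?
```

Sum of digits of 6925520: 0 + 2 + 5 + 5 + 2 + 9 + 6 = 29

Answer: 29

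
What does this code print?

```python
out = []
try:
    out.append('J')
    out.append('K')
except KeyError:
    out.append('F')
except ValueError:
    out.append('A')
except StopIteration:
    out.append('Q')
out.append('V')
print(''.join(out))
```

Execution trace: 'J' (try body) → 'K' (try body, no exception) → 'V' (after the try/except). Output: JKV

Answer: JKV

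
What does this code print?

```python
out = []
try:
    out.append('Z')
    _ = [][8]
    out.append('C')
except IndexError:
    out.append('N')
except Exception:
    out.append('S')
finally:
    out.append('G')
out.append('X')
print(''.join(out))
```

Execution trace: 'Z' (try body) → 'N' (except IndexError) → 'G' (finally) → 'X' (after the try/except). Output: ZNGX

Answer: ZNGX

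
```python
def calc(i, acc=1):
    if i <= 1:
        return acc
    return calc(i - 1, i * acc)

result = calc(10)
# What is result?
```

Accumulator trace (n, acc): (10, 1) -> (9, 10) -> (8, 90) -> (7, 720) -> (6, 5040) -> (5, 30240) -> (4, 151200) -> (3, 604800) -> (2, 1814400) -> (1, 3628800) -> return 3628800

Answer: 3628800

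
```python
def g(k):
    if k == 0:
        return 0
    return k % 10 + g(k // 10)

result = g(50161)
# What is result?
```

Sum of digits of 50161: 1 + 6 + 1 + 0 + 5 = 13

Answer: 13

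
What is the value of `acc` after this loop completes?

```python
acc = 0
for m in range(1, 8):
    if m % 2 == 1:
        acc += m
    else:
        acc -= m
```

Add odd, subtract even
`acc` takes the values: 0 → 1 → -1 → 2 → -2 → 3 → -3 → 4

Answer: 4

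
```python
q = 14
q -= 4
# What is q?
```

Trace:
`q = 14` → q = 14
`q -= 4` → q = 10
So q = 10

Answer: 10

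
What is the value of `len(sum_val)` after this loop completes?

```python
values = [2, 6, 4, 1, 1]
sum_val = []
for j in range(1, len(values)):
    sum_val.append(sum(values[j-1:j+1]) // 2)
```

Number of 2-element averages
`sum_val` takes the values: [] → [4] → [4, 5] → [4, 5, 2] → [4, 5, 2, 1]
So `len(sum_val)` = 4

Answer: 4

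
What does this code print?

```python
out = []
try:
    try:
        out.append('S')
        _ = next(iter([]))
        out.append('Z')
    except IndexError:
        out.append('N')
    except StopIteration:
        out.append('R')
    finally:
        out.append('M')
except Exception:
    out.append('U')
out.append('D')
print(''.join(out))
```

Execution trace: 'S' (inner try body) → 'R' (inner except StopIteration) → 'M' (inner finally) → 'D' (after the try/except). Output: SRMD

Answer: SRMD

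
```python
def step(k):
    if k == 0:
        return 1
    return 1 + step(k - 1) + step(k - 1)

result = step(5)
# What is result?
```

step(k) = 1 + 2·step(k-1), step(0)=1. Closed form: (1+1)·2^5 - 1 = 63.

Answer: 63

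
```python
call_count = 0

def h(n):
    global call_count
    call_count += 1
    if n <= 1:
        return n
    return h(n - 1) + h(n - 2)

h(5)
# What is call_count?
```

Calls(n) = 1 + Calls(n-1) + Calls(n-2); Calls(0)=Calls(1)=1. For n=5 this gives 15.

Answer: 15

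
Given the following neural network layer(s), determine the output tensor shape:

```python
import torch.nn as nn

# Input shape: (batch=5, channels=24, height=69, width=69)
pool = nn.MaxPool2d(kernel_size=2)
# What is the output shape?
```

Input: (5, 24, 69, 69) -> Output: (5, 24, 34, 34)

Answer: (5, 24, 34, 34)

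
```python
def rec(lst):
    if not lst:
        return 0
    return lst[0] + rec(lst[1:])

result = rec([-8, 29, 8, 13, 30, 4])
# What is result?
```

(-8) + 29 + 8 + 13 + 30 + 4 + 0 = 76

Answer: 76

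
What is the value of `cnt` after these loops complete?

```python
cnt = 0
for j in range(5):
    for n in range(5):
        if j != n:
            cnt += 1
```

5² - 5 (exclude diagonal)
`cnt` takes the values: 0 → 1 → 2 → 3 → 4 → 5 → 6 → 7 → 8 → 9 → 10 → 11 → 12 → 13 → 14 → 15 → 16 → 17 → 18 → 19 → 20

Answer: 20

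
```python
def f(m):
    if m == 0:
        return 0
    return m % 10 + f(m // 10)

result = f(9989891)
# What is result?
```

Sum of digits of 9989891: 1 + 9 + 8 + 9 + 8 + 9 + 9 = 53

Answer: 53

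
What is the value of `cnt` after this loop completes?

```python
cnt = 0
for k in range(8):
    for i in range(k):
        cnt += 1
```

Triangle number: 0+1+2+...+7
`cnt` takes the values: 0 → 1 → 2 → 3 → 4 → 5 → 6 → 7 → 8 → 9 → 10 → 11 → 12 → 13 → 14 → 15 → 16 → 17 → 18 → 19 → 20 → 21 → 22 → 23 → 24 → 25 → 26 → 27 → 28

Answer: 28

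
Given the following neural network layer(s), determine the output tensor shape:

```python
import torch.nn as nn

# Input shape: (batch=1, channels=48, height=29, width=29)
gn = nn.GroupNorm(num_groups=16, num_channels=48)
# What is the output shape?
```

Input: (1, 48, 29, 29) -> Output: (1, 48, 29, 29)

Answer: (1, 48, 29, 29)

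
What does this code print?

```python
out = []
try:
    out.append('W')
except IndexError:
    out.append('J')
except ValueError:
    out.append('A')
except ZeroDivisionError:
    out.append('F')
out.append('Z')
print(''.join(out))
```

Execution trace: 'W' (try body, no exception) → 'Z' (after the try/except). Output: WZ

Answer: WZ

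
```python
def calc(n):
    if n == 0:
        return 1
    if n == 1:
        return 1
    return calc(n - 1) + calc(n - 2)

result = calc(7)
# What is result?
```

Build up from base cases: calc(0)=1, calc(1)=1, calc(2)=2, calc(3)=3, calc(4)=5, calc(5)=8, calc(6)=13, ..., calc(7)=21

Answer: 21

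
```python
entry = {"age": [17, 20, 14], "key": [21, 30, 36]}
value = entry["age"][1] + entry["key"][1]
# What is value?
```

Trace:
`entry = {"age": [17, 20, 14], "key": [21, 30, 36]}` → entry = {'age': [17, 20, 14], 'key': [21, 30, 36]}
`value = entry["age"][1] + entry["key"][1]` → value = 50
So value = 50

Answer: 50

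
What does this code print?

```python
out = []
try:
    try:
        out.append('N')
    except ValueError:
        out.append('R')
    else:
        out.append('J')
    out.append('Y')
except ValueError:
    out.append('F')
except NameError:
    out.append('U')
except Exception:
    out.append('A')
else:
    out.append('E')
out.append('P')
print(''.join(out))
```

Execution trace: 'N' (inner try body, no exception) → 'J' (inner else) → 'Y' (try body, no exception) → 'E' (else) → 'P' (after the try/except). Output: NJYEP

Answer: NJYEP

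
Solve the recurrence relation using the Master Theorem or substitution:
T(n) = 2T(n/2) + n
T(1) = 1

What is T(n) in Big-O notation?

By Master Theorem: a=2, b=2, f(n)=n. Since log_2(2) = 1 and f(n) = Θ(n^1), Case 2 applies. T(n) = O(n log n).

Answer: O(n log n)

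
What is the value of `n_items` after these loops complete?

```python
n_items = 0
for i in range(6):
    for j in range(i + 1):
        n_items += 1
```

Triangle: 1 + 2 + ... + 6
`n_items` takes the values: 0 → 1 → 2 → 3 → 4 → 5 → 6 → 7 → 8 → 9 → 10 → 11 → 12 → 13 → 14 → 15 → 16 → 17 → 18 → 19 → 20 → 21

Answer: 21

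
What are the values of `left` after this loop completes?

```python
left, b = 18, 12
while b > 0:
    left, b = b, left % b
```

GCD of 18 and 12
`left` takes the values: 18 → 12 → 6

Answer: 6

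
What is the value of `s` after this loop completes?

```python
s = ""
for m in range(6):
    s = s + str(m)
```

Concatenate digits 0 to 5
`s` takes the values: "" → "0" → "01" → "012" → "0123" → "01234" → "012345"

Answer: "012345"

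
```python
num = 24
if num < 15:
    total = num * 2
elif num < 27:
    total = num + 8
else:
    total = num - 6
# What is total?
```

Trace:
`num = 24` → num = 24
`if num < 15: ...` → num < 15 is False, num < 27 is True → total = 32
So total = 32

Answer: 32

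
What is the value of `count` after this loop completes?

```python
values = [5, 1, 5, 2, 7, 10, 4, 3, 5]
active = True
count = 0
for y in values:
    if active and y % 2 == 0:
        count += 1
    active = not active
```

Count even values at even positions
`count` takes the values: 0 → 1

Answer: 1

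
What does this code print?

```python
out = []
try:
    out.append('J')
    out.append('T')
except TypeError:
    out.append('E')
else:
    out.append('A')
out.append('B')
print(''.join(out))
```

Execution trace: 'J' (try body) → 'T' (try body, no exception) → 'A' (else) → 'B' (after the try/except). Output: JTAB

Answer: JTAB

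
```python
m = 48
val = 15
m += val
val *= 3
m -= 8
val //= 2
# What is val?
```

Trace:
`m = 48` → m = 48
`val = 15` → val = 15
`m += val` → m = 63
`val *= 3` → val = 45
`m -= 8` → m = 55
`val //= 2` → val = 22
So val = 22

Answer: 22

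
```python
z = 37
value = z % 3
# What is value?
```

Trace:
`z = 37` → z = 37
`value = z % 3` → value = 1
So value = 1

Answer: 1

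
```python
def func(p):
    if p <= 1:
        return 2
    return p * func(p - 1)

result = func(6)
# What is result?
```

func(6) = 6 * 5 * 4 * 3 * 2 * 2 = 1440

Answer: 1440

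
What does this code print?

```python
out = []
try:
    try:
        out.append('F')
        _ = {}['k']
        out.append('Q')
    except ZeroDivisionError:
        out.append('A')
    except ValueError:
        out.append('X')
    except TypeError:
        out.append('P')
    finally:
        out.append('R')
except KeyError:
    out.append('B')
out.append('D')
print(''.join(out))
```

Execution trace: 'F' (try body) → 'R' (finally) → 'B' (outer except KeyError) → 'D' (after the try/except). Output: FRBD

Answer: FRBD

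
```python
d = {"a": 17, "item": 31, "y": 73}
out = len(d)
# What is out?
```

Trace:
`d = {"a": 17, "item": 31, "y": 73}` → d = {'a': 17, 'item': 31, 'y': 73}
`out = len(d)` → out = 3
So out = 3

Answer: 3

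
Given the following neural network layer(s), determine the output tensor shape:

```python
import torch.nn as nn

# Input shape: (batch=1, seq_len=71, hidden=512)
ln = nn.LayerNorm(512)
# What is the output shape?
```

Input: (1, 71, 512) -> Output: (1, 71, 512)

Answer: (1, 71, 512)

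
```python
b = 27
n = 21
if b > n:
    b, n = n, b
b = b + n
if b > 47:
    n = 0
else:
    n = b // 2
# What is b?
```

Trace:
`b = 27` → b = 27
`n = 21` → n = 21
`if b > n: ...` → b > n is True → b = 21; n = 27
`b = b + n` → b = 48
`if b > 47: ...` → b > 47 is True → n = 0
So b = 48

Answer: 48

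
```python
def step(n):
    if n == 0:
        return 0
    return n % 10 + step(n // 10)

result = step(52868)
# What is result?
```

Sum of digits of 52868: 8 + 6 + 8 + 2 + 5 = 29

Answer: 29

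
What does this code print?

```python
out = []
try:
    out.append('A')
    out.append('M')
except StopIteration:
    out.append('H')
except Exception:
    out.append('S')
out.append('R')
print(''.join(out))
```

Execution trace: 'A' (try body) → 'M' (try body, no exception) → 'R' (after the try/except). Output: AMR

Answer: AMR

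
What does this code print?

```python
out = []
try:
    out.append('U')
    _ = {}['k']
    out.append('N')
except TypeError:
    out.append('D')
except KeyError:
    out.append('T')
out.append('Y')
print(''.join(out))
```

Execution trace: 'U' (try body) → 'T' (except KeyError) → 'Y' (after the try/except). Output: UTY

Answer: UTY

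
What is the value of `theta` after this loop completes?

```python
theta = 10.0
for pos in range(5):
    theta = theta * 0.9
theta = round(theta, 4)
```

Exponential decay: 10.0 * 0.9^5
`theta` takes the values: 10.0 → 9.0 → 8.1 → 7.29 → 6.561 → 5.9049

Answer: 5.9049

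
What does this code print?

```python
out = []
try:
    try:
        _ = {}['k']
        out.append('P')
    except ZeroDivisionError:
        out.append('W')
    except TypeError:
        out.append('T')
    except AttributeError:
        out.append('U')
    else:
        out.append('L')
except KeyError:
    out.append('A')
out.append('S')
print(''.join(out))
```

Execution trace: 'A' (outer except KeyError) → 'S' (after the try/except). Output: AS

Answer: AS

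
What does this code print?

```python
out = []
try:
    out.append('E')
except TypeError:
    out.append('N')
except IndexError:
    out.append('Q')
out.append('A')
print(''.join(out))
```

Execution trace: 'E' (try body, no exception) → 'A' (after the try/except). Output: EA

Answer: EA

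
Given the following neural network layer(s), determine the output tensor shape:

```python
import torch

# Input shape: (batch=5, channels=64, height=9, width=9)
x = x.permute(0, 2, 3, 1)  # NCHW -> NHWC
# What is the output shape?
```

Input: (5, 64, 9, 9) -> Output: (5, 9, 9, 64)

Answer: (5, 9, 9, 64)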